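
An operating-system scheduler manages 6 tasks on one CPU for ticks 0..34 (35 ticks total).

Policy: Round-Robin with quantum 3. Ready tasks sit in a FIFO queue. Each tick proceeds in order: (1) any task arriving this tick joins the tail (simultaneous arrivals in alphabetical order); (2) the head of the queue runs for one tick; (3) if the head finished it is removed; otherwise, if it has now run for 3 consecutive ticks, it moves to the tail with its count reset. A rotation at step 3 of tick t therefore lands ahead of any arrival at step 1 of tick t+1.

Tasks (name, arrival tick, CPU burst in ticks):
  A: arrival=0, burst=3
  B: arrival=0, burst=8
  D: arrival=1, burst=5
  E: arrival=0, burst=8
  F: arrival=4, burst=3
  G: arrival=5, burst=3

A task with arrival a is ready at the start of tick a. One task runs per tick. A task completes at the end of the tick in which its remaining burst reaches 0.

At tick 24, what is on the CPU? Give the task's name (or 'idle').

t=0: queue=[A,B,E] q_used=0 → run A
t=1: queue=[A,B,E,D] q_used=1 → run A
t=2: queue=[A,B,E,D] q_used=2 → run A
t=3: queue=[B,E,D] q_used=0 → run B
t=4: queue=[B,E,D,F] q_used=1 → run B
t=5: queue=[B,E,D,F,G] q_used=2 → run B
t=6: queue=[E,D,F,G,B] q_used=0 → run E
t=7: queue=[E,D,F,G,B] q_used=1 → run E
t=8: queue=[E,D,F,G,B] q_used=2 → run E
t=9: queue=[D,F,G,B,E] q_used=0 → run D
t=10: queue=[D,F,G,B,E] q_used=1 → run D
t=11: queue=[D,F,G,B,E] q_used=2 → run D
t=12: queue=[F,G,B,E,D] q_used=0 → run F
t=13: queue=[F,G,B,E,D] q_used=1 → run F
t=14: queue=[F,G,B,E,D] q_used=2 → run F
t=15: queue=[G,B,E,D] q_used=0 → run G
t=16: queue=[G,B,E,D] q_used=1 → run G
t=17: queue=[G,B,E,D] q_used=2 → run G
t=18: queue=[B,E,D] q_used=0 → run B
t=19: queue=[B,E,D] q_used=1 → run B
t=20: queue=[B,E,D] q_used=2 → run B
t=21: queue=[E,D,B] q_used=0 → run E
t=22: queue=[E,D,B] q_used=1 → run E
t=23: queue=[E,D,B] q_used=2 → run E
t=24: queue=[D,B,E] q_used=0 → run D
t=25: queue=[D,B,E] q_used=1 → run D
t=26: queue=[B,E] q_used=0 → run B
t=27: queue=[B,E] q_used=1 → run B
t=28: queue=[E] q_used=0 → run E
t=29: queue=[E] q_used=1 → run E
t=30: (idle)
t=31: (idle)
t=32: (idle)
t=33: (idle)
t=34: (idle)

running at tick 24 = D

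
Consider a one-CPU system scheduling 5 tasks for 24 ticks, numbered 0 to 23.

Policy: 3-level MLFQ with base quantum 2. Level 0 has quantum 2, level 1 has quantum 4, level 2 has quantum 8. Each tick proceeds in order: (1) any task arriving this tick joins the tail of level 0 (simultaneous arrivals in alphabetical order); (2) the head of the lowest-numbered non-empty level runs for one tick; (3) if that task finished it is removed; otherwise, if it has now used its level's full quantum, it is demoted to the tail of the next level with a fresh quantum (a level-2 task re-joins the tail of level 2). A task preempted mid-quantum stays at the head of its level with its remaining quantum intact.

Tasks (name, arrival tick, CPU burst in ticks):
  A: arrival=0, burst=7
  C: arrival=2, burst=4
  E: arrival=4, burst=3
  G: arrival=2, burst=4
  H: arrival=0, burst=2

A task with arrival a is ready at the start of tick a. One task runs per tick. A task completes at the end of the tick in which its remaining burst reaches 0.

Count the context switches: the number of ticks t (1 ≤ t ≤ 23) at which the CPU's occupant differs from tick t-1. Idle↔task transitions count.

context switches = 10

t=0: L0/L1/L2 = AH/-/- → run A
t=1: L0/L1/L2 = AH/-/- → run A
t=2: L0/L1/L2 = HCG/A/- → run H
t=3: L0/L1/L2 = HCG/A/- → run H
t=4: L0/L1/L2 = CGE/A/- → run C
t=5: L0/L1/L2 = CGE/A/- → run C
t=6: L0/L1/L2 = GE/AC/- → run G
t=7: L0/L1/L2 = GE/AC/- → run G
t=8: L0/L1/L2 = E/ACG/- → run E
t=9: L0/L1/L2 = E/ACG/- → run E
t=10: L0/L1/L2 = -/ACGE/- → run A
t=11: L0/L1/L2 = -/ACGE/- → run A
t=12: L0/L1/L2 = -/ACGE/- → run A
t=13: L0/L1/L2 = -/ACGE/- → run A
t=14: L0/L1/L2 = -/CGE/A → run C
t=15: L0/L1/L2 = -/CGE/A → run C
t=16: L0/L1/L2 = -/GE/A → run G
t=17: L0/L1/L2 = -/GE/A → run G
t=18: L0/L1/L2 = -/E/A → run E
t=19: L0/L1/L2 = -/-/A → run A
t=20: (idle)
t=21: (idle)
t=22: (idle)
t=23: (idle)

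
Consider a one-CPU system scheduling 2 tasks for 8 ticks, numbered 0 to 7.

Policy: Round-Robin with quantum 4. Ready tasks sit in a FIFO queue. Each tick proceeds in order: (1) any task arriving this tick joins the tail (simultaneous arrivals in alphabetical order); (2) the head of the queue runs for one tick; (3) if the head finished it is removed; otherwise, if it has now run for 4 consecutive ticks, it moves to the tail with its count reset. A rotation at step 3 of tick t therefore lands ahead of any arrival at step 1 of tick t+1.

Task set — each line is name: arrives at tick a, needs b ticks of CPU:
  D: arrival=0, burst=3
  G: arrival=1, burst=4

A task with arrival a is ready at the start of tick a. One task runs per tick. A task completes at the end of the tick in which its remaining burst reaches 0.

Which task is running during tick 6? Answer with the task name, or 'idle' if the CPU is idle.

running at tick 6 = G

t=0: queue=[D] q_used=0 → run D
t=1: queue=[D,G] q_used=1 → run D
t=2: queue=[D,G] q_used=2 → run D
t=3: queue=[G] q_used=0 → run G
t=4: queue=[G] q_used=1 → run G
t=5: queue=[G] q_used=2 → run G
t=6: queue=[G] q_used=3 → run G
t=7: (idle)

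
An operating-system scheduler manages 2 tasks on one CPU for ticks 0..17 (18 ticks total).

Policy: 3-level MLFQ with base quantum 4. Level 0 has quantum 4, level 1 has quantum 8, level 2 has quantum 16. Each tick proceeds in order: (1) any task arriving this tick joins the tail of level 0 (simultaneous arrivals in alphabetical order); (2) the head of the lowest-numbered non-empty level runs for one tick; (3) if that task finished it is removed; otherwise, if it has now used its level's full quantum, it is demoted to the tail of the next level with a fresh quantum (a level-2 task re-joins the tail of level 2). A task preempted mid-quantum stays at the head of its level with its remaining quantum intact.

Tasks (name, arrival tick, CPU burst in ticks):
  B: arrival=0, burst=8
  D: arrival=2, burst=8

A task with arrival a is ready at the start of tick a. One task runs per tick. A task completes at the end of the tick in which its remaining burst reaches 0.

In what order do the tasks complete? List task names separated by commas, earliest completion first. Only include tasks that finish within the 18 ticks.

completion order = B, D

t=0: L0/L1/L2 = B/-/- → run B
t=1: L0/L1/L2 = B/-/- → run B
t=2: L0/L1/L2 = BD/-/- → run B
t=3: L0/L1/L2 = BD/-/- → run B
t=4: L0/L1/L2 = D/B/- → run D
t=5: L0/L1/L2 = D/B/- → run D
t=6: L0/L1/L2 = D/B/- → run D
t=7: L0/L1/L2 = D/B/- → run D
t=8: L0/L1/L2 = -/BD/- → run B
t=9: L0/L1/L2 = -/BD/- → run B
t=10: L0/L1/L2 = -/BD/- → run B
t=11: L0/L1/L2 = -/BD/- → run B
t=12: L0/L1/L2 = -/D/- → run D
t=13: L0/L1/L2 = -/D/- → run D
t=14: L0/L1/L2 = -/D/- → run D
t=15: L0/L1/L2 = -/D/- → run D
t=16: (idle)
t=17: (idle)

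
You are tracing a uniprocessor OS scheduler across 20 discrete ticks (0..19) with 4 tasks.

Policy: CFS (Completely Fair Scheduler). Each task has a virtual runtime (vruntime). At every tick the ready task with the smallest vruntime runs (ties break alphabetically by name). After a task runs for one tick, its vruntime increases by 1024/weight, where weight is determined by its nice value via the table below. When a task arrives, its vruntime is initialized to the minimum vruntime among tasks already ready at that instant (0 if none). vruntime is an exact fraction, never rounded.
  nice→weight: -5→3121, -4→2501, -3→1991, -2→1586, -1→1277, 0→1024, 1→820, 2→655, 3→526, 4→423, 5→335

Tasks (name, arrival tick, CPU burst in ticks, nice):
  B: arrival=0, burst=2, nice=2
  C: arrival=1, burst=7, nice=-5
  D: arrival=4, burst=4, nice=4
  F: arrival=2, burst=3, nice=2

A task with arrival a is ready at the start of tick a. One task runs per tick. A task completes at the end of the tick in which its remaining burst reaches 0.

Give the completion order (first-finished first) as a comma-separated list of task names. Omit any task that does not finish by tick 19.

t=0: vr[B=0] → run B
t=1: vr[B=1024/655 C=1024/655] → run B
t=2: vr[C=1024/655 F=1024/655] → run C
t=3: vr[C=3866624/2044255 F=1024/655] → run F
t=4: vr[C=3866624/2044255 D=3866624/2044255 F=2048/655] → run C
t=5: vr[C=4537344/2044255 D=3866624/2044255 F=2048/655] → run D
t=6: vr[C=4537344/2044255 D=3728899072/864719865 F=2048/655] → run C
t=7: vr[C=5208064/2044255 D=3728899072/864719865 F=2048/655] → run C
t=8: vr[C=5878784/2044255 D=3728899072/864719865 F=2048/655] → run C
t=9: vr[C=6549504/2044255 D=3728899072/864719865 F=2048/655] → run F
t=10: vr[C=6549504/2044255 D=3728899072/864719865 F=3072/655] → run C
t=11: vr[C=7220224/2044255 D=3728899072/864719865 F=3072/655] → run C
t=12: vr[D=3728899072/864719865 F=3072/655] → run D
t=13: vr[D=5822216192/864719865 F=3072/655] → run F
t=14: vr[D=5822216192/864719865] → run D
t=15: vr[D=2638511104/288239955] → run D
t=16: (idle)
t=17: (idle)
t=18: (idle)
t=19: (idle)

completion order = B, C, F, D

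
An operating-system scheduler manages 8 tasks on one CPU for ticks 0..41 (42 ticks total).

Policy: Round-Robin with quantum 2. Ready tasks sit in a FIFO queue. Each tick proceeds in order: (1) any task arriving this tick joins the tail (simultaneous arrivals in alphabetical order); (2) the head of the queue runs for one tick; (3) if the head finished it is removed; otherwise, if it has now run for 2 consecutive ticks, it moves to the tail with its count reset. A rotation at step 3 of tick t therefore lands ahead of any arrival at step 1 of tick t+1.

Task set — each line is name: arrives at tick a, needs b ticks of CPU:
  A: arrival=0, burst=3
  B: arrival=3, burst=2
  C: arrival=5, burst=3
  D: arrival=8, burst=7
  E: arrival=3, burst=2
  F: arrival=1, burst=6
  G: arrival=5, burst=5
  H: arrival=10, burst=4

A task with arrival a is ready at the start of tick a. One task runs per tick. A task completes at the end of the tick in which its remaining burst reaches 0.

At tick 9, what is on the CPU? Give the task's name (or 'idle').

t=0: queue=[A] q_used=0 → run A
t=1: queue=[A,F] q_used=1 → run A
t=2: queue=[F,A] q_used=0 → run F
t=3: queue=[F,A,B,E] q_used=1 → run F
t=4: queue=[A,B,E,F] q_used=0 → run A
t=5: queue=[B,E,F,C,G] q_used=0 → run B
t=6: queue=[B,E,F,C,G] q_used=1 → run B
t=7: queue=[E,F,C,G] q_used=0 → run E
t=8: queue=[E,F,C,G,D] q_used=1 → run E
t=9: queue=[F,C,G,D] q_used=0 → run F
t=10: queue=[F,C,G,D,H] q_used=1 → run F
t=11: queue=[C,G,D,H,F] q_used=0 → run C
t=12: queue=[C,G,D,H,F] q_used=1 → run C
t=13: queue=[G,D,H,F,C] q_used=0 → run G
t=14: queue=[G,D,H,F,C] q_used=1 → run G
t=15: queue=[D,H,F,C,G] q_used=0 → run D
t=16: queue=[D,H,F,C,G] q_used=1 → run D
t=17: queue=[H,F,C,G,D] q_used=0 → run H
t=18: queue=[H,F,C,G,D] q_used=1 → run H
t=19: queue=[F,C,G,D,H] q_used=0 → run F
t=20: queue=[F,C,G,D,H] q_used=1 → run F
t=21: queue=[C,G,D,H] q_used=0 → run C
t=22: queue=[G,D,H] q_used=0 → run G
t=23: queue=[G,D,H] q_used=1 → run G
t=24: queue=[D,H,G] q_used=0 → run D
t=25: queue=[D,H,G] q_used=1 → run D
t=26: queue=[H,G,D] q_used=0 → run H
t=27: queue=[H,G,D] q_used=1 → run H
t=28: queue=[G,D] q_used=0 → run G
t=29: queue=[D] q_used=0 → run D
t=30: queue=[D] q_used=1 → run D
t=31: queue=[D] q_used=0 → run D
t=32: (idle)
t=33: (idle)
t=34: (idle)
t=35: (idle)
t=36: (idle)
t=37: (idle)
t=38: (idle)
t=39: (idle)
t=40: (idle)
t=41: (idle)

running at tick 9 = F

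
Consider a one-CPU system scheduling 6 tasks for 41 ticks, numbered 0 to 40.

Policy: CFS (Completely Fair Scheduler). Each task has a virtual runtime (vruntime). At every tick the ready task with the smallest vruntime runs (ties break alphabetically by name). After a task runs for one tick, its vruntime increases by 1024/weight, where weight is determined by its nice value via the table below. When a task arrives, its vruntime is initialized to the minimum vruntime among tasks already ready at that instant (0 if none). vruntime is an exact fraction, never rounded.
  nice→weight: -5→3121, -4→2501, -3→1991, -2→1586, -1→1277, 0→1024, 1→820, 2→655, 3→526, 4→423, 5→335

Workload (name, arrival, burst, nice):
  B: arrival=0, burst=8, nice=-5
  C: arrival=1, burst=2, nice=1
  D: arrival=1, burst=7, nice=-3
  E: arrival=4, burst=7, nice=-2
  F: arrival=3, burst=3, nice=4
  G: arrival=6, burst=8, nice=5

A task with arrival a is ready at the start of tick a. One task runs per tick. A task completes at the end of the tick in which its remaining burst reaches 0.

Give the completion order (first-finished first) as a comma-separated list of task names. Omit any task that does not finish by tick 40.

completion order = C, B, D, E, F, G

t=0: vr[B=0] → run B
t=1: vr[B=1024/3121 C=1024/3121 D=1024/3121] → run B
t=2: vr[B=2048/3121 C=1024/3121 D=1024/3121] → run C
t=3: vr[B=2048/3121 C=1008896/639805 D=1024/3121 F=1024/3121] → run D
t=4: vr[B=2048/3121 C=1008896/639805 D=5234688/6213911 E=1024/3121 F=1024/3121] → run E
t=5: vr[B=2048/3121 C=1008896/639805 D=5234688/6213911 E=2409984/2474953 F=1024/3121] → run F
t=6: vr[B=2048/3121 C=1008896/639805 D=5234688/6213911 E=2409984/2474953 F=3629056/1320183 G=2048/3121] → run B
t=7: vr[B=3072/3121 C=1008896/639805 D=5234688/6213911 E=2409984/2474953 F=3629056/1320183 G=2048/3121] → run G
t=8: vr[B=3072/3121 C=1008896/639805 D=5234688/6213911 E=2409984/2474953 F=3629056/1320183 G=3881984/1045535] → run D
t=9: vr[B=3072/3121 C=1008896/639805 D=8430592/6213911 E=2409984/2474953 F=3629056/1320183 G=3881984/1045535] → run E
t=10: vr[B=3072/3121 C=1008896/639805 D=8430592/6213911 E=4007936/2474953 F=3629056/1320183 G=3881984/1045535] → run B
t=11: vr[B=4096/3121 C=1008896/639805 D=8430592/6213911 E=4007936/2474953 F=3629056/1320183 G=3881984/1045535] → run B
t=12: vr[B=5120/3121 C=1008896/639805 D=8430592/6213911 E=4007936/2474953 F=3629056/1320183 G=3881984/1045535] → run D
t=13: vr[B=5120/3121 C=1008896/639805 D=11626496/6213911 E=4007936/2474953 F=3629056/1320183 G=3881984/1045535] → run C
t=14: vr[B=5120/3121 D=11626496/6213911 E=4007936/2474953 F=3629056/1320183 G=3881984/1045535] → run E
t=15: vr[B=5120/3121 D=11626496/6213911 E=5605888/2474953 F=3629056/1320183 G=3881984/1045535] → run B
t=16: vr[B=6144/3121 D=11626496/6213911 E=5605888/2474953 F=3629056/1320183 G=3881984/1045535] → run D
t=17: vr[B=6144/3121 D=14822400/6213911 E=5605888/2474953 F=3629056/1320183 G=3881984/1045535] → run B
t=18: vr[B=7168/3121 D=14822400/6213911 E=5605888/2474953 F=3629056/1320183 G=3881984/1045535] → run E
t=19: vr[B=7168/3121 D=14822400/6213911 E=7203840/2474953 F=3629056/1320183 G=3881984/1045535] → run B
t=20: vr[D=14822400/6213911 E=7203840/2474953 F=3629056/1320183 G=3881984/1045535] → run D
t=21: vr[D=18018304/6213911 E=7203840/2474953 F=3629056/1320183 G=3881984/1045535] → run F
t=22: vr[D=18018304/6213911 E=7203840/2474953 F=6824960/1320183 G=3881984/1045535] → run D
t=23: vr[D=21214208/6213911 E=7203840/2474953 F=6824960/1320183 G=3881984/1045535] → run E
t=24: vr[D=21214208/6213911 E=8801792/2474953 F=6824960/1320183 G=3881984/1045535] → run D
t=25: vr[E=8801792/2474953 F=6824960/1320183 G=3881984/1045535] → run E
t=26: vr[E=10399744/2474953 F=6824960/1320183 G=3881984/1045535] → run G
t=27: vr[E=10399744/2474953 F=6824960/1320183 G=7077888/1045535] → run E
t=28: vr[F=6824960/1320183 G=7077888/1045535] → run F
t=29: vr[G=7077888/1045535] → run G
t=30: vr[G=10273792/1045535] → run G
t=31: vr[G=13469696/1045535] → run G
t=32: vr[G=3333120/209107] → run G
t=33: vr[G=19861504/1045535] → run G
t=34: vr[G=23057408/1045535] → run G
t=35: (idle)
t=36: (idle)
t=37: (idle)
t=38: (idle)
t=39: (idle)
t=40: (idle)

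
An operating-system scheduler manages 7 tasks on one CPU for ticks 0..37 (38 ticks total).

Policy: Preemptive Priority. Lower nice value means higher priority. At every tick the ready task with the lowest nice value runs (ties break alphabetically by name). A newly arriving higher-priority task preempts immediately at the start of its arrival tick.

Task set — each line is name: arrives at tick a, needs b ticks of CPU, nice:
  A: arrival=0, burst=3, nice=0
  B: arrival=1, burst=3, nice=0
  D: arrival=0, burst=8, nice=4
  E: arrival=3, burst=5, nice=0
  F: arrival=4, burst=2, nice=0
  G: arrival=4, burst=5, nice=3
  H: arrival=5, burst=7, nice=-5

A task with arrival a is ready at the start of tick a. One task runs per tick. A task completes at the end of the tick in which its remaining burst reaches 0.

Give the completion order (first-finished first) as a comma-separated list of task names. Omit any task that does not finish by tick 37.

completion order = A, H, B, E, F, G, D

t=0: ready={A,D} → run A
t=1: ready={A,B,D} → run A
t=2: ready={A,B,D} → run A
t=3: ready={B,D,E} → run B
t=4: ready={B,D,E,F,G} → run B
t=5: ready={B,D,E,F,G,H} → run H
t=6: ready={B,D,E,F,G,H} → run H
t=7: ready={B,D,E,F,G,H} → run H
t=8: ready={B,D,E,F,G,H} → run H
t=9: ready={B,D,E,F,G,H} → run H
t=10: ready={B,D,E,F,G,H} → run H
t=11: ready={B,D,E,F,G,H} → run H
t=12: ready={B,D,E,F,G} → run B
t=13: ready={D,E,F,G} → run E
t=14: ready={D,E,F,G} → run E
t=15: ready={D,E,F,G} → run E
t=16: ready={D,E,F,G} → run E
t=17: ready={D,E,F,G} → run E
t=18: ready={D,F,G} → run F
t=19: ready={D,F,G} → run F
t=20: ready={D,G} → run G
t=21: ready={D,G} → run G
t=22: ready={D,G} → run G
t=23: ready={D,G} → run G
t=24: ready={D,G} → run G
t=25: ready={D} → run D
t=26: ready={D} → run D
t=27: ready={D} → run D
t=28: ready={D} → run D
t=29: ready={D} → run D
t=30: ready={D} → run D
t=31: ready={D} → run D
t=32: ready={D} → run D
t=33: (idle)
t=34: (idle)
t=35: (idle)
t=36: (idle)
t=37: (idle)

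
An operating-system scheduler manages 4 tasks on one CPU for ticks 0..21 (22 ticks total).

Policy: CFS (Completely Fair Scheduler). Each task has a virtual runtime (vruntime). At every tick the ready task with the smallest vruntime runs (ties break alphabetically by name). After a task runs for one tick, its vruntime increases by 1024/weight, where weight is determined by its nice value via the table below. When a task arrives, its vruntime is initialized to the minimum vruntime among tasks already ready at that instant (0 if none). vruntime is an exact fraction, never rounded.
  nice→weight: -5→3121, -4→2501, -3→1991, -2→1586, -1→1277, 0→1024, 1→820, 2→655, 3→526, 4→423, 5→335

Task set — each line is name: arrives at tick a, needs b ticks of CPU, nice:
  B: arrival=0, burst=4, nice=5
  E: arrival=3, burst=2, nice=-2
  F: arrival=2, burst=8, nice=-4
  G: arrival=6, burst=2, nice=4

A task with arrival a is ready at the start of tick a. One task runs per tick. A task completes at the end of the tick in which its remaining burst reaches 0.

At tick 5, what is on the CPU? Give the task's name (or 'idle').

running at tick 5 = F

t=0: vr[B=0] → run B
t=1: vr[B=1024/335] → run B
t=2: vr[B=2048/335 F=2048/335] → run B
t=3: vr[B=3072/335 E=2048/335 F=2048/335] → run E
t=4: vr[B=3072/335 E=1795584/265655 F=2048/335] → run F
t=5: vr[B=3072/335 E=1795584/265655 F=5465088/837835] → run F
t=6: vr[B=3072/335 E=1795584/265655 F=5808128/837835 G=1795584/265655] → run E
t=7: vr[B=3072/335 F=5808128/837835 G=1795584/265655] → run G
t=8: vr[B=3072/335 F=5808128/837835 G=1031562752/112372065] → run F
t=9: vr[B=3072/335 F=6151168/837835 G=1031562752/112372065] → run F
t=10: vr[B=3072/335 F=6494208/837835 G=1031562752/112372065] → run F
t=11: vr[B=3072/335 F=6837248/837835 G=1031562752/112372065] → run F
t=12: vr[B=3072/335 F=7180288/837835 G=1031562752/112372065] → run F
t=13: vr[B=3072/335 F=7523328/837835 G=1031562752/112372065] → run F
t=14: vr[B=3072/335 G=1031562752/112372065] → run B
t=15: vr[G=1031562752/112372065] → run G
t=16: (idle)
t=17: (idle)
t=18: (idle)
t=19: (idle)
t=20: (idle)
t=21: (idle)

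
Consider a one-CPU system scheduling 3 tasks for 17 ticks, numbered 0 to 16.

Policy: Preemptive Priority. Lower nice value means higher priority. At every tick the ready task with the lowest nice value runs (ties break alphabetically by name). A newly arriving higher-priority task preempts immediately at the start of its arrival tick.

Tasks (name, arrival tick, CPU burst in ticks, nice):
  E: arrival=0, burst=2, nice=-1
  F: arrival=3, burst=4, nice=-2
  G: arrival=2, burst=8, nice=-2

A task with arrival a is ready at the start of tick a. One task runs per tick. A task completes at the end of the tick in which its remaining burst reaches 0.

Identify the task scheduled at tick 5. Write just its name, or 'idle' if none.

t=0: ready={E} → run E
t=1: ready={E} → run E
t=2: ready={G} → run G
t=3: ready={F,G} → run F
t=4: ready={F,G} → run F
t=5: ready={F,G} → run F
t=6: ready={F,G} → run F
t=7: ready={G} → run G
t=8: ready={G} → run G
t=9: ready={G} → run G
t=10: ready={G} → run G
t=11: ready={G} → run G
t=12: ready={G} → run G
t=13: ready={G} → run G
t=14: (idle)
t=15: (idle)
t=16: (idle)

running at tick 5 = F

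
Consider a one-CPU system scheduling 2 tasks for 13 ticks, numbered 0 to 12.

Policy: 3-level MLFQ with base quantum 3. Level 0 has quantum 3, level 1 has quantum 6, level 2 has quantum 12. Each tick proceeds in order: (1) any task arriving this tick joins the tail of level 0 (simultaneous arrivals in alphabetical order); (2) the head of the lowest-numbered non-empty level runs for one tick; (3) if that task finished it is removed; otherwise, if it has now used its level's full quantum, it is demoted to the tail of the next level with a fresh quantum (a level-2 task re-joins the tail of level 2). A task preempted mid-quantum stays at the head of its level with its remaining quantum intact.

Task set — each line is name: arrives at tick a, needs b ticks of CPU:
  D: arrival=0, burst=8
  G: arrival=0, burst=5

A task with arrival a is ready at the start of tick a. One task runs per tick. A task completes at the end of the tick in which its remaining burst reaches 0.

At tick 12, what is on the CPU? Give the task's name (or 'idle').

t=0: L0/L1/L2 = DG/-/- → run D
t=1: L0/L1/L2 = DG/-/- → run D
t=2: L0/L1/L2 = DG/-/- → run D
t=3: L0/L1/L2 = G/D/- → run G
t=4: L0/L1/L2 = G/D/- → run G
t=5: L0/L1/L2 = G/D/- → run G
t=6: L0/L1/L2 = -/DG/- → run D
t=7: L0/L1/L2 = -/DG/- → run D
t=8: L0/L1/L2 = -/DG/- → run D
t=9: L0/L1/L2 = -/DG/- → run D
t=10: L0/L1/L2 = -/DG/- → run D
t=11: L0/L1/L2 = -/G/- → run G
t=12: L0/L1/L2 = -/G/- → run G

running at tick 12 = G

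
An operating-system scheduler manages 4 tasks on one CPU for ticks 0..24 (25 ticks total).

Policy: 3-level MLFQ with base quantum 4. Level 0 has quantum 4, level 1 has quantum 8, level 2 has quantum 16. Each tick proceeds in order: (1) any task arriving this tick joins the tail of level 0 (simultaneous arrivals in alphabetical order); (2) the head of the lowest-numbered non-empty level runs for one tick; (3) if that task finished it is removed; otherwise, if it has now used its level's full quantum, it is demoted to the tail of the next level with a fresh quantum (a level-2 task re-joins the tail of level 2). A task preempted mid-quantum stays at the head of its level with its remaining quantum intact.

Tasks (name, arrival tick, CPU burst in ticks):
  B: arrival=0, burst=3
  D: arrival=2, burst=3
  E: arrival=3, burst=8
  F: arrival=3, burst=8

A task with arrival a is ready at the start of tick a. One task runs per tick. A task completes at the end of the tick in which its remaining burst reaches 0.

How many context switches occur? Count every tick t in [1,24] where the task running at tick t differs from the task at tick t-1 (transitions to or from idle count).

t=0: L0/L1/L2 = B/-/- → run B
t=1: L0/L1/L2 = B/-/- → run B
t=2: L0/L1/L2 = BD/-/- → run B
t=3: L0/L1/L2 = DEF/-/- → run D
t=4: L0/L1/L2 = DEF/-/- → run D
t=5: L0/L1/L2 = DEF/-/- → run D
t=6: L0/L1/L2 = EF/-/- → run E
t=7: L0/L1/L2 = EF/-/- → run E
t=8: L0/L1/L2 = EF/-/- → run E
t=9: L0/L1/L2 = EF/-/- → run E
t=10: L0/L1/L2 = F/E/- → run F
t=11: L0/L1/L2 = F/E/- → run F
t=12: L0/L1/L2 = F/E/- → run F
t=13: L0/L1/L2 = F/E/- → run F
t=14: L0/L1/L2 = -/EF/- → run E
t=15: L0/L1/L2 = -/EF/- → run E
t=16: L0/L1/L2 = -/EF/- → run E
t=17: L0/L1/L2 = -/EF/- → run E
t=18: L0/L1/L2 = -/F/- → run F
t=19: L0/L1/L2 = -/F/- → run F
t=20: L0/L1/L2 = -/F/- → run F
t=21: L0/L1/L2 = -/F/- → run F
t=22: (idle)
t=23: (idle)
t=24: (idle)

context switches = 6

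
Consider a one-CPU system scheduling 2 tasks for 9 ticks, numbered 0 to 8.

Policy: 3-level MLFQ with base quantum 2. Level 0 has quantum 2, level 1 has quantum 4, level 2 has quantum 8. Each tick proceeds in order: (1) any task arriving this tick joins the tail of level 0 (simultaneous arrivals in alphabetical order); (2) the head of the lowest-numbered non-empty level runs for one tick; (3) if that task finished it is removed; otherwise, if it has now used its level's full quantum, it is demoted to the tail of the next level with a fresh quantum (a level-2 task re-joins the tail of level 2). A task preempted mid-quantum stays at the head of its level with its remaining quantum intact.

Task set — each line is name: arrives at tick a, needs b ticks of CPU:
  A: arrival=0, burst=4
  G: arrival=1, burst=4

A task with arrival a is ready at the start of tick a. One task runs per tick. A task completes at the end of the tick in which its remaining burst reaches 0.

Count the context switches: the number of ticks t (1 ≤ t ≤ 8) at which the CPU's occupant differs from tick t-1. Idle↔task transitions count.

context switches = 4

t=0: L0/L1/L2 = A/-/- → run A
t=1: L0/L1/L2 = AG/-/- → run A
t=2: L0/L1/L2 = G/A/- → run G
t=3: L0/L1/L2 = G/A/- → run G
t=4: L0/L1/L2 = -/AG/- → run A
t=5: L0/L1/L2 = -/AG/- → run A
t=6: L0/L1/L2 = -/G/- → run G
t=7: L0/L1/L2 = -/G/- → run G
t=8: (idle)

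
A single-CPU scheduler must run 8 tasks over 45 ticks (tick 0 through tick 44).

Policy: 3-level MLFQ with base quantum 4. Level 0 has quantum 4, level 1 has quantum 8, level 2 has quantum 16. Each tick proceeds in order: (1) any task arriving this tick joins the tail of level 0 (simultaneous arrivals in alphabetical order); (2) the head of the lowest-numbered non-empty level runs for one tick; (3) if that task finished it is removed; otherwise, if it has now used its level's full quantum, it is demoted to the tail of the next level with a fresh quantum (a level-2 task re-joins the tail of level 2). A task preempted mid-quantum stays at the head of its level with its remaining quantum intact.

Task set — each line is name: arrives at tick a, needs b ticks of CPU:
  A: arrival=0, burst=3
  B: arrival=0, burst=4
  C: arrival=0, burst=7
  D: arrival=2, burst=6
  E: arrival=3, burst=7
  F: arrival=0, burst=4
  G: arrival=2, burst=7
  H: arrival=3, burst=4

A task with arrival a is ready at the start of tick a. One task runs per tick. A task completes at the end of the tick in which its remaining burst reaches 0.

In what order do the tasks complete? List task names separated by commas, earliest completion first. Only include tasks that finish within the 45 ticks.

t=0: L0/L1/L2 = ABCF/-/- → run A
t=1: L0/L1/L2 = ABCF/-/- → run A
t=2: L0/L1/L2 = ABCFDG/-/- → run A
t=3: L0/L1/L2 = BCFDGEH/-/- → run B
t=4: L0/L1/L2 = BCFDGEH/-/- → run B
t=5: L0/L1/L2 = BCFDGEH/-/- → run B
t=6: L0/L1/L2 = BCFDGEH/-/- → run B
t=7: L0/L1/L2 = CFDGEH/-/- → run C
t=8: L0/L1/L2 = CFDGEH/-/- → run C
t=9: L0/L1/L2 = CFDGEH/-/- → run C
t=10: L0/L1/L2 = CFDGEH/-/- → run C
t=11: L0/L1/L2 = FDGEH/C/- → run F
t=12: L0/L1/L2 = FDGEH/C/- → run F
t=13: L0/L1/L2 = FDGEH/C/- → run F
t=14: L0/L1/L2 = FDGEH/C/- → run F
t=15: L0/L1/L2 = DGEH/C/- → run D
t=16: L0/L1/L2 = DGEH/C/- → run D
t=17: L0/L1/L2 = DGEH/C/- → run D
t=18: L0/L1/L2 = DGEH/C/- → run D
t=19: L0/L1/L2 = GEH/CD/- → run G
t=20: L0/L1/L2 = GEH/CD/- → run G
t=21: L0/L1/L2 = GEH/CD/- → run G
t=22: L0/L1/L2 = GEH/CD/- → run G
t=23: L0/L1/L2 = EH/CDG/- → run E
t=24: L0/L1/L2 = EH/CDG/- → run E
t=25: L0/L1/L2 = EH/CDG/- → run E
t=26: L0/L1/L2 = EH/CDG/- → run E
t=27: L0/L1/L2 = H/CDGE/- → run H
t=28: L0/L1/L2 = H/CDGE/- → run H
t=29: L0/L1/L2 = H/CDGE/- → run H
t=30: L0/L1/L2 = H/CDGE/- → run H
t=31: L0/L1/L2 = -/CDGE/- → run C
t=32: L0/L1/L2 = -/CDGE/- → run C
t=33: L0/L1/L2 = -/CDGE/- → run C
t=34: L0/L1/L2 = -/DGE/- → run D
t=35: L0/L1/L2 = -/DGE/- → run D
t=36: L0/L1/L2 = -/GE/- → run G
t=37: L0/L1/L2 = -/GE/- → run G
t=38: L0/L1/L2 = -/GE/- → run G
t=39: L0/L1/L2 = -/E/- → run E
t=40: L0/L1/L2 = -/E/- → run E
t=41: L0/L1/L2 = -/E/- → run E
t=42: (idle)
t=43: (idle)
t=44: (idle)

completion order = A, B, F, H, C, D, G, E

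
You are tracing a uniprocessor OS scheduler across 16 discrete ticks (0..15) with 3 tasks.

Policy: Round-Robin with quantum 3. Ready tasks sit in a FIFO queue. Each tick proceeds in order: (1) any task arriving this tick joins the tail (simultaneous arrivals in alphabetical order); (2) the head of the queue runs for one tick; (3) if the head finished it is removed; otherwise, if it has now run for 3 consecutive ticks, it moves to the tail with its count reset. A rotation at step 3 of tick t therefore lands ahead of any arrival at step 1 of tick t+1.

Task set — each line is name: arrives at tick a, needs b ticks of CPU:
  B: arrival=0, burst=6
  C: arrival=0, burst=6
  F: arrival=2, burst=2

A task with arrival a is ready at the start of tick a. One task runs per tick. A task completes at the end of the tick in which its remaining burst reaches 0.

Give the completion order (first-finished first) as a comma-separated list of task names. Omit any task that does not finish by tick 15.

t=0: queue=[B,C] q_used=0 → run B
t=1: queue=[B,C] q_used=1 → run B
t=2: queue=[B,C,F] q_used=2 → run B
t=3: queue=[C,F,B] q_used=0 → run C
t=4: queue=[C,F,B] q_used=1 → run C
t=5: queue=[C,F,B] q_used=2 → run C
t=6: queue=[F,B,C] q_used=0 → run F
t=7: queue=[F,B,C] q_used=1 → run F
t=8: queue=[B,C] q_used=0 → run B
t=9: queue=[B,C] q_used=1 → run B
t=10: queue=[B,C] q_used=2 → run B
t=11: queue=[C] q_used=0 → run C
t=12: queue=[C] q_used=1 → run C
t=13: queue=[C] q_used=2 → run C
t=14: (idle)
t=15: (idle)

completion order = F, B, C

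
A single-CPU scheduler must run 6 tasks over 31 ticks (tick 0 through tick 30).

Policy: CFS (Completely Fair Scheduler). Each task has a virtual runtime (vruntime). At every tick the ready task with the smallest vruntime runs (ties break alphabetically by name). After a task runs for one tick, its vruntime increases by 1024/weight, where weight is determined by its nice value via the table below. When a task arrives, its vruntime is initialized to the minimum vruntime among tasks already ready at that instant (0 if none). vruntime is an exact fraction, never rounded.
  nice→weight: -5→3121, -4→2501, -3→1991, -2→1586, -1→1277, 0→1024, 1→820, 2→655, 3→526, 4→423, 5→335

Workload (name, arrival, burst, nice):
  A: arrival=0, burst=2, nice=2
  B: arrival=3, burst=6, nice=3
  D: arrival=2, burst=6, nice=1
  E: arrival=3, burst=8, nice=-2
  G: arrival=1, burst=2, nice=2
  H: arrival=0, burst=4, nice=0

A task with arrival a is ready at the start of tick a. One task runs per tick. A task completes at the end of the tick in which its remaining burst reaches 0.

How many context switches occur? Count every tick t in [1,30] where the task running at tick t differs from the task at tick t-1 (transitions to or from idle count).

t=0: vr[A=0 H=0] → run A
t=1: vr[A=1024/655 G=0 H=0] → run G
t=2: vr[A=1024/655 D=0 G=1024/655 H=0] → run D
t=3: vr[A=1024/655 B=0 D=256/205 E=0 G=1024/655 H=0] → run B
t=4: vr[A=1024/655 B=512/263 D=256/205 E=0 G=1024/655 H=0] → run E
t=5: vr[A=1024/655 B=512/263 D=256/205 E=512/793 G=1024/655 H=0] → run H
t=6: vr[A=1024/655 B=512/263 D=256/205 E=512/793 G=1024/655 H=1] → run E
t=7: vr[A=1024/655 B=512/263 D=256/205 E=1024/793 G=1024/655 H=1] → run H
t=8: vr[A=1024/655 B=512/263 D=256/205 E=1024/793 G=1024/655 H=2] → run D
t=9: vr[A=1024/655 B=512/263 D=512/205 E=1024/793 G=1024/655 H=2] → run E
t=10: vr[A=1024/655 B=512/263 D=512/205 E=1536/793 G=1024/655 H=2] → run A
t=11: vr[B=512/263 D=512/205 E=1536/793 G=1024/655 H=2] → run G
t=12: vr[B=512/263 D=512/205 E=1536/793 H=2] → run E
t=13: vr[B=512/263 D=512/205 E=2048/793 H=2] → run B
t=14: vr[B=1024/263 D=512/205 E=2048/793 H=2] → run H
t=15: vr[B=1024/263 D=512/205 E=2048/793 H=3] → run D
t=16: vr[B=1024/263 D=768/205 E=2048/793 H=3] → run E
t=17: vr[B=1024/263 D=768/205 E=2560/793 H=3] → run H
t=18: vr[B=1024/263 D=768/205 E=2560/793] → run E
t=19: vr[B=1024/263 D=768/205 E=3072/793] → run D
t=20: vr[B=1024/263 D=1024/205 E=3072/793] → run E
t=21: vr[B=1024/263 D=1024/205 E=3584/793] → run B
t=22: vr[B=1536/263 D=1024/205 E=3584/793] → run E
t=23: vr[B=1536/263 D=1024/205] → run D
t=24: vr[B=1536/263 D=256/41] → run B
t=25: vr[B=2048/263 D=256/41] → run D
t=26: vr[B=2048/263] → run B
t=27: vr[B=2560/263] → run B
t=28: (idle)
t=29: (idle)
t=30: (idle)

context switches = 27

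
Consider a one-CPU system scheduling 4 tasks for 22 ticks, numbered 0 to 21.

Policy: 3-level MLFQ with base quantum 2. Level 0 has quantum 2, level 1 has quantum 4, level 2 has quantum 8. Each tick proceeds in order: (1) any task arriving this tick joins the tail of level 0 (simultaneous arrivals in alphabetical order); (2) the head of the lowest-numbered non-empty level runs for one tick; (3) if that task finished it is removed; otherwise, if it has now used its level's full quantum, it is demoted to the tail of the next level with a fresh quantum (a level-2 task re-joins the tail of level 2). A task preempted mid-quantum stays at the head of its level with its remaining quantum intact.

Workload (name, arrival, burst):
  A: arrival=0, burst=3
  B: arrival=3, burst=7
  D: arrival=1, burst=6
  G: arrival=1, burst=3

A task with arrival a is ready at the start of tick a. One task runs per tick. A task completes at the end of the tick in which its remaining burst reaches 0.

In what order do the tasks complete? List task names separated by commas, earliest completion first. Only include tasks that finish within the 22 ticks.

t=0: L0/L1/L2 = A/-/- → run A
t=1: L0/L1/L2 = ADG/-/- → run A
t=2: L0/L1/L2 = DG/A/- → run D
t=3: L0/L1/L2 = DGB/A/- → run D
t=4: L0/L1/L2 = GB/AD/- → run G
t=5: L0/L1/L2 = GB/AD/- → run G
t=6: L0/L1/L2 = B/ADG/- → run B
t=7: L0/L1/L2 = B/ADG/- → run B
t=8: L0/L1/L2 = -/ADGB/- → run A
t=9: L0/L1/L2 = -/DGB/- → run D
t=10: L0/L1/L2 = -/DGB/- → run D
t=11: L0/L1/L2 = -/DGB/- → run D
t=12: L0/L1/L2 = -/DGB/- → run D
t=13: L0/L1/L2 = -/GB/- → run G
t=14: L0/L1/L2 = -/B/- → run B
t=15: L0/L1/L2 = -/B/- → run B
t=16: L0/L1/L2 = -/B/- → run B
t=17: L0/L1/L2 = -/B/- → run B
t=18: L0/L1/L2 = -/-/B → run B
t=19: (idle)
t=20: (idle)
t=21: (idle)

completion order = A, D, G, B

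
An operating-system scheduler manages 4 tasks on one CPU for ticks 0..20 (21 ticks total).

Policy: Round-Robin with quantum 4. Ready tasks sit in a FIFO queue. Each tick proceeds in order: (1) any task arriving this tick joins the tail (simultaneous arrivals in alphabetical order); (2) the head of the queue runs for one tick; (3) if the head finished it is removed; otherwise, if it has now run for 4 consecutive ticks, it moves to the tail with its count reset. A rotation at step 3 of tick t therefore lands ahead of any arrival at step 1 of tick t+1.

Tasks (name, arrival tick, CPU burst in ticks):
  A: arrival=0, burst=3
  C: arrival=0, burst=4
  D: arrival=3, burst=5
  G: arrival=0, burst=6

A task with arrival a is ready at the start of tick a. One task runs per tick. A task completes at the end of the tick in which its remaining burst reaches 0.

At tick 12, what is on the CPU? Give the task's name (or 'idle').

running at tick 12 = D

t=0: queue=[A,C,G] q_used=0 → run A
t=1: queue=[A,C,G] q_used=1 → run A
t=2: queue=[A,C,G] q_used=2 → run A
t=3: queue=[C,G,D] q_used=0 → run C
t=4: queue=[C,G,D] q_used=1 → run C
t=5: queue=[C,G,D] q_used=2 → run C
t=6: queue=[C,G,D] q_used=3 → run C
t=7: queue=[G,D] q_used=0 → run G
t=8: queue=[G,D] q_used=1 → run G
t=9: queue=[G,D] q_used=2 → run G
t=10: queue=[G,D] q_used=3 → run G
t=11: queue=[D,G] q_used=0 → run D
t=12: queue=[D,G] q_used=1 → run D
t=13: queue=[D,G] q_used=2 → run D
t=14: queue=[D,G] q_used=3 → run D
t=15: queue=[G,D] q_used=0 → run G
t=16: queue=[G,D] q_used=1 → run G
t=17: queue=[D] q_used=0 → run D
t=18: (idle)
t=19: (idle)
t=20: (idle)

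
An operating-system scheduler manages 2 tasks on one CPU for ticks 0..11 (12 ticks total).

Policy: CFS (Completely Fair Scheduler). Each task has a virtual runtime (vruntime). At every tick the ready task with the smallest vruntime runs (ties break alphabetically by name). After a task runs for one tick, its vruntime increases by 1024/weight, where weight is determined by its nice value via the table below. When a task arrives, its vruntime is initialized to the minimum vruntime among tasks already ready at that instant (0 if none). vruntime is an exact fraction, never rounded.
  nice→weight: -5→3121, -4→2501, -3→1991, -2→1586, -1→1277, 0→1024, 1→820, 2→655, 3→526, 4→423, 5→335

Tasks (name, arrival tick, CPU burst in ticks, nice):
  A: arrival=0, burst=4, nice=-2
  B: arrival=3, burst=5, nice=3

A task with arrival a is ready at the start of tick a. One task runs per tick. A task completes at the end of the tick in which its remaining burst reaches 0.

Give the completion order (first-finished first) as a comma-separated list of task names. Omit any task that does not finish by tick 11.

t=0: vr[A=0] → run A
t=1: vr[A=512/793] → run A
t=2: vr[A=1024/793] → run A
t=3: vr[A=1536/793 B=1536/793] → run A
t=4: vr[B=1536/793] → run B
t=5: vr[B=809984/208559] → run B
t=6: vr[B=1216000/208559] → run B
t=7: vr[B=1622016/208559] → run B
t=8: vr[B=2028032/208559] → run B
t=9: (idle)
t=10: (idle)
t=11: (idle)

completion order = A, B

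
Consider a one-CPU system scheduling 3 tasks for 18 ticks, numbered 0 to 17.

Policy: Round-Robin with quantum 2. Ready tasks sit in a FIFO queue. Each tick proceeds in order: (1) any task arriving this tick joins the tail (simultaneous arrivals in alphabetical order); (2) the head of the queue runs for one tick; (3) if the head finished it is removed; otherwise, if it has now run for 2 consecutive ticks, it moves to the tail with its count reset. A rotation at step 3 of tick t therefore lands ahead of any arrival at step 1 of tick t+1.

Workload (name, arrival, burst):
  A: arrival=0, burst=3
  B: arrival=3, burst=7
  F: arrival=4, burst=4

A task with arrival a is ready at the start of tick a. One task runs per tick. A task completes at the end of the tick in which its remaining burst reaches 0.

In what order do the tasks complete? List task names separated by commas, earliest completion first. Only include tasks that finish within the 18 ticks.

completion order = A, F, B

t=0: queue=[A] q_used=0 → run A
t=1: queue=[A] q_used=1 → run A
t=2: queue=[A] q_used=0 → run A
t=3: queue=[B] q_used=0 → run B
t=4: queue=[B,F] q_used=1 → run B
t=5: queue=[F,B] q_used=0 → run F
t=6: queue=[F,B] q_used=1 → run F
t=7: queue=[B,F] q_used=0 → run B
t=8: queue=[B,F] q_used=1 → run B
t=9: queue=[F,B] q_used=0 → run F
t=10: queue=[F,B] q_used=1 → run F
t=11: queue=[B] q_used=0 → run B
t=12: queue=[B] q_used=1 → run B
t=13: queue=[B] q_used=0 → run B
t=14: (idle)
t=15: (idle)
t=16: (idle)
t=17: (idle)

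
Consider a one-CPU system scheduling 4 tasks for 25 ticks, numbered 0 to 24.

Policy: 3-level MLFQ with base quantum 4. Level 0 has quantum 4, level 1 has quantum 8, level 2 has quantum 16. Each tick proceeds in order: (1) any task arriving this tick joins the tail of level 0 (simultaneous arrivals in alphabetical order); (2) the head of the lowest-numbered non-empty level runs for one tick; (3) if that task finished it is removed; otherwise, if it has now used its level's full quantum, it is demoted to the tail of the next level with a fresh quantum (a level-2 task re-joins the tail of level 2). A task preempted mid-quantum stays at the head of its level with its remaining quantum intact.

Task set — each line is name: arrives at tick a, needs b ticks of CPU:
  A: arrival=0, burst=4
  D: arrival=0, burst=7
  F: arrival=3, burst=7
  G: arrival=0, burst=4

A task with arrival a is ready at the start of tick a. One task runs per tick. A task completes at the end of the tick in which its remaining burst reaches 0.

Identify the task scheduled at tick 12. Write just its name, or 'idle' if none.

running at tick 12 = F

t=0: L0/L1/L2 = ADG/-/- → run A
t=1: L0/L1/L2 = ADG/-/- → run A
t=2: L0/L1/L2 = ADG/-/- → run A
t=3: L0/L1/L2 = ADGF/-/- → run A
t=4: L0/L1/L2 = DGF/-/- → run D
t=5: L0/L1/L2 = DGF/-/- → run D
t=6: L0/L1/L2 = DGF/-/- → run D
t=7: L0/L1/L2 = DGF/-/- → run D
t=8: L0/L1/L2 = GF/D/- → run G
t=9: L0/L1/L2 = GF/D/- → run G
t=10: L0/L1/L2 = GF/D/- → run G
t=11: L0/L1/L2 = GF/D/- → run G
t=12: L0/L1/L2 = F/D/- → run F
t=13: L0/L1/L2 = F/D/- → run F
t=14: L0/L1/L2 = F/D/- → run F
t=15: L0/L1/L2 = F/D/- → run F
t=16: L0/L1/L2 = -/DF/- → run D
t=17: L0/L1/L2 = -/DF/- → run D
t=18: L0/L1/L2 = -/DF/- → run D
t=19: L0/L1/L2 = -/F/- → run F
t=20: L0/L1/L2 = -/F/- → run F
t=21: L0/L1/L2 = -/F/- → run F
t=22: (idle)
t=23: (idle)
t=24: (idle)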